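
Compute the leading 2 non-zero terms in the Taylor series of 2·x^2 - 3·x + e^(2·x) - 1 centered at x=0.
4·x^2 - x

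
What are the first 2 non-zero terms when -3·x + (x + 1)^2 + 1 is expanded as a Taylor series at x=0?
2 - x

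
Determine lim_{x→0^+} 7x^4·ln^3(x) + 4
The product is a 0·∞ indeterminate form at x → 0⁺.
Rewrite the product as 7·ln^3(x) / x^(-4) and apply L'Hôpital, or use the standard hierarchy x^(-4) ≫ |ln x|^3 as x → 0⁺.
The indeterminate product → 0, so the limit = 4.

Final answer: 4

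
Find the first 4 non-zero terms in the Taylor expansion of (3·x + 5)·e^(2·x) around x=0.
38·x^3/3 + 16·x^2 + 13·x + 5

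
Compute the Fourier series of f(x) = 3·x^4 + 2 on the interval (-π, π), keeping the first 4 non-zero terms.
(144 - 24·π^2)·cos(x) + (-9 + 6·π^2)·cos(2·x) + (16/9 - 8·π^2/3)·cos(3·x) + 2 + 3·π^4/5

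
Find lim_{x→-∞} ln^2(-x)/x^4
This is an ∞/∞ indeterminate form as x → -∞.
Compare growth rates of the dominant terms (exponentials ≫ polynomials ≫ logarithms), or apply L'Hôpital's rule; the quotient → 0.
Limit = 0.

Final answer: 0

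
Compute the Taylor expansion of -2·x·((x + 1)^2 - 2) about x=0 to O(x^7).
-2·x^3 - 4·x^2 + 2·x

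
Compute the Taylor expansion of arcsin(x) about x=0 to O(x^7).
3·x^5/40 + x^3/6 + x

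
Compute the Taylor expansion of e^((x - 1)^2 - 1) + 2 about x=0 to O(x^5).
19·x^4/6 - 10·x^3/3 + 3·x^2 - 2·x + 3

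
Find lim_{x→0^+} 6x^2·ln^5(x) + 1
The product is a 0·∞ indeterminate form at x → 0⁺.
Rewrite the product as 6·ln^5(x) / x^(-2) and apply L'Hôpital, or use the standard hierarchy x^(-2) ≫ |ln x|^5 as x → 0⁺.
The indeterminate product → 0, so the limit = 1.

Final answer: 1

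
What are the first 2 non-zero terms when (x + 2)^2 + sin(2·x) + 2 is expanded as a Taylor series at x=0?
6·x + 6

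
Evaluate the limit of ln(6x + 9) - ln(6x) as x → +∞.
This is an ∞ − ∞ indeterminate form.
Combine the logarithms: ln(6x+9) − ln(6x) = ln((6x+9)/(6x)) = ln(1 + 9/(6x)) → ln(1) = 0.
Limit = 0.

Final answer: 0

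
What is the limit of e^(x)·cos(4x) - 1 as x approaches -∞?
Evaluate the dominant behaviour as x → -∞; each term tends to a finite value or vanishes.
Limit = -1.

Final answer: -1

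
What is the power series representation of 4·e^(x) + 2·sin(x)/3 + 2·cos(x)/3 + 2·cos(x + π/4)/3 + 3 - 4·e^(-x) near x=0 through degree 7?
x^7·(√(2)/15120 + 11/7560) + x^6·(-1/1080 - √(2)/2160) + x^5·(13/180 - √(2)/360) + x^4·(√(2)/72 + 1/36) + x^3·(√(2)/18 + 11/9) + x^2·(-1/3 - √(2)/6) + x·(26/3 - √(2)/3) + √(2)/3 + 11/3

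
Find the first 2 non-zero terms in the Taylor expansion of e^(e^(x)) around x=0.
e·x + e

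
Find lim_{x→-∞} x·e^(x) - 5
The product is a 0·∞ indeterminate form at x → -∞.
Rewrite the product as x / e^(-x) (an ∞/∞ form) and apply L'Hôpital, or use the standard hierarchy e^(|x|) ≫ |x| as x → -∞.
The indeterminate product → 0, so the limit = -5.

Final answer: -5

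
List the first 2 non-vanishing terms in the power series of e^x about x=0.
x + 1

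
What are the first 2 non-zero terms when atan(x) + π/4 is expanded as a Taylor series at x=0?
x + π/4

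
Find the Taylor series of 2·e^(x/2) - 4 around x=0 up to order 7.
x^7/322560 + x^6/23040 + x^5/1920 + x^4/192 + x^3/24 + x^2/4 + x - 2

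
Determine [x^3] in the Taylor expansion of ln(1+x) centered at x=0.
Expand to order 3: ln(1+x) = x^3/3 - x^2/2 + x + O(x^4).
The coefficient of x^3 is 1/3.

Final answer: 1/3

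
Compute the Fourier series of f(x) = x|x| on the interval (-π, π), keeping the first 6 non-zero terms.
(-8 + 2·π^2)·sin(x)/π - π·sin(2·x) + (-8 + 18·π^2)·sin(3·x)/(27·π) - π·sin(4·x)/2 + (-8 + 50·π^2)·sin(5·x)/(125·π) - π·sin(6·x)/3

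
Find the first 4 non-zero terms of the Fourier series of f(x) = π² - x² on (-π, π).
4·cos(x) - cos(2·x) + 4·cos(3·x)/9 + 2·π^2/3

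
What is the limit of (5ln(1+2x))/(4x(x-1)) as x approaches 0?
Both numerator and denominator → 0 as x → 0; this is a 0/0 indeterminate form.
Expand each to leading order near x = 0: numerator ~ 10·x, denominator ~ -4·x.
The limit of the ratio is -5/2.

Final answer: -5/2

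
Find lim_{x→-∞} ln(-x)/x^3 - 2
The quotient is an ∞/∞ indeterminate form as x → -∞.
Compare growth rates of the dominant terms (exponentials ≫ polynomials ≫ logarithms), or apply L'Hôpital's rule; the quotient → 0.
Adding the constant: 0 - 2 = -2. Limit = -2.

Final answer: -2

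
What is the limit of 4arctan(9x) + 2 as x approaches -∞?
Evaluate the dominant behaviour as x → -∞; each term tends to a finite value or vanishes.
Limit = 2 - 2·π.

Final answer: 2 - 2·π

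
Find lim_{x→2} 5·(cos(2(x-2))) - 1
Direct substitution at x = 2 gives 4.

Final answer: 4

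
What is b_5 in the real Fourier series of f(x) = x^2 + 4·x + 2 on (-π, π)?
b_5 = (1/π) ∫_{-π}^{π} f(x)·sin(5x) dx.
Evaluate the integral (use parity and integration by parts as needed): b_5 = 8/5.

Final answer: 8/5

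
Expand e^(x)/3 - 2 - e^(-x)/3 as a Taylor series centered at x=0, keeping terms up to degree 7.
x^7/7560 + x^5/180 + x^3/9 + 2·x/3 - 2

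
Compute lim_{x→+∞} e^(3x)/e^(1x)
This is an ∞/∞ indeterminate form as x → +∞.
Rewrite e^(3x)/e^(1x) = e^((3−1)x) = e^(2x); the exponent coefficient is 2 > 0 so e^(2x) → ∞.
Limit = ∞.

Final answer: ∞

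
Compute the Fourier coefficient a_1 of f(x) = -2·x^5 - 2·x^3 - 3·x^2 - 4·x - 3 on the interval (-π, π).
a_1 = (1/π) ∫_{-π}^{π} f(x)·cos(1x) dx.
Evaluate the integral (use parity and integration by parts as needed): a_1 = 12.

Final answer: 12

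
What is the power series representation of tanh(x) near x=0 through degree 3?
-x^3/3 + x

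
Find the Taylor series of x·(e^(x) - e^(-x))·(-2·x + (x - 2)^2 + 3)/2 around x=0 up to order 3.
-6·x^3 + 7·x^2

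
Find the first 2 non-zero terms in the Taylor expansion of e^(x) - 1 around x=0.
x^2/2 + x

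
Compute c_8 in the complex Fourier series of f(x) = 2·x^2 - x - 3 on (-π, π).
Compute the real Fourier coefficients first: a_8 = 1/8, b_8 = 1/4.
Then c_8 = (a_8 − i·b_8)/2 = 1/16 - i/8.

Final answer: 1/16 - i/8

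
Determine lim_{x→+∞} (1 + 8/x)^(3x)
As x → +∞: write (1 + 8/x)^(3x) = ((1 + 8/x)^x)^3 → (e^8)^3 = e^24.
Limit = e^(24).

Final answer: e^(24)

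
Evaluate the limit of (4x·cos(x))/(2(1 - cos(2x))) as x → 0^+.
Both numerator and denominator → 0 as x → 0^+; this is a 0/0 indeterminate form.
Expand each to leading order near x = 0: numerator ~ 4·x, denominator ~ 4·x^2.
The limit of the ratio is ∞.

Final answer: ∞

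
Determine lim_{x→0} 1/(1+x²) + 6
Direct substitution at x = 0 gives 7.

Final answer: 7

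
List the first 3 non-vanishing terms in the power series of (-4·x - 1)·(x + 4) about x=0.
-4·x^2 - 17·x - 4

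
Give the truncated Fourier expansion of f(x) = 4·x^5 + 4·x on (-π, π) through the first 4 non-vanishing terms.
(-160·π^2 + 8·π^4 + 968)·sin(x) + (-4·π^4 - 34 + 20·π^2)·sin(2·x) + (-160·π^2/27 + 536/81 + 8·π^4/3)·sin(3·x) + (-2·π^4 - 47/16 + 5·π^2/2)·sin(4·x)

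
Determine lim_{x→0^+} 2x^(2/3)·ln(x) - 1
The product is a 0·∞ indeterminate form at x → 0⁺.
Rewrite the product as 2·ln(x) / x^(-2/3) and apply L'Hôpital, or use the standard hierarchy x^(-2/3) ≫ |ln x| as x → 0⁺.
The indeterminate product → 0, so the limit = -1.

Final answer: -1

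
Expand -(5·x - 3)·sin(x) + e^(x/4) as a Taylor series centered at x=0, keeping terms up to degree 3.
-191·x^3/384 - 159·x^2/32 + 13·x/4 + 1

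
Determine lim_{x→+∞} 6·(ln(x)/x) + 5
Evaluate the dominant behaviour as x → +∞; each term tends to a finite value or vanishes.
Limit = 5.

Final answer: 5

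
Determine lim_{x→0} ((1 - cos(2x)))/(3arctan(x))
Both numerator and denominator → 0 as x → 0; this is a 0/0 indeterminate form.
Expand each to leading order near x = 0: numerator ~ 2·x^2, denominator ~ 3·x.
The limit of the ratio is 0.

Final answer: 0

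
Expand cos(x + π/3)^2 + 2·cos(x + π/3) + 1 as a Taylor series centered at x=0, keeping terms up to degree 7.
11·√(3)·x^7/1680 + x^6/48 - 3·√(3)·x^5/40 - x^4/8 + √(3)·x^3/2 - 3·√(3)·x/2 + 9/4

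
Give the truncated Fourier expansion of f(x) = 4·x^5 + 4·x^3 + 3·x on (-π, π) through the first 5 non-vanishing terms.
(-152·π^2 + 8·π^4 + 918)·sin(x) + (-4·π^4 - 27 + 16·π^2)·sin(2·x) + (-88·π^2/27 + 338/81 + 8·π^4/3)·sin(3·x) + (-2·π^4 - 27/16 + π^2/2)·sin(4·x) + (702/625 + 8·π^2/25 + 8·π^4/5)·sin(5·x)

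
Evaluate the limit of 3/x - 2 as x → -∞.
Evaluate the dominant behaviour as x → -∞; each term tends to a finite value or vanishes.
Limit = -2.

Final answer: -2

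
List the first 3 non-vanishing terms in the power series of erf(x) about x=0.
x^5/(5·√(π)) - 2·x^3/(3·√(π)) + 2·x/√(π)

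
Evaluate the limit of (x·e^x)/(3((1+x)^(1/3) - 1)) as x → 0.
Both numerator and denominator → 0 as x → 0; this is a 0/0 indeterminate form.
Expand each to leading order near x = 0: numerator ~ x, denominator ~ x.
The limit of the ratio is 1.

Final answer: 1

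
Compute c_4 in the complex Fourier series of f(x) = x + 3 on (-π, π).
Compute the real Fourier coefficients first: a_4 = 0, b_4 = -1/2.
Then c_4 = (a_4 − i·b_4)/2 = i/4.

Final answer: i/4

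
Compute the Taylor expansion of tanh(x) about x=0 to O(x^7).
2·x^5/15 - x^3/3 + x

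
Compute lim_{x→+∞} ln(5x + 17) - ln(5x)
This is an ∞ − ∞ indeterminate form.
Combine the logarithms: ln(5x+17) − ln(5x) = ln((5x+17)/(5x)) = ln(1 + 17/(5x)) → ln(1) = 0.
Limit = 0.

Final answer: 0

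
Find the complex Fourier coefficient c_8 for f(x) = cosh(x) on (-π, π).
Compute the real Fourier coefficients first: a_8 = 2·sinh(π)/(65·π), b_8 = 0.
Then c_8 = (a_8 − i·b_8)/2 = sinh(π)/(65·π).

Final answer: sinh(π)/(65·π)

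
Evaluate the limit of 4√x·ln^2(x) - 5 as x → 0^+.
The product is a 0·∞ indeterminate form at x → 0⁺.
Rewrite the product as 4·ln^2(x) / x^(-1/2) and apply L'Hôpital, or use the standard hierarchy x^(-1/2) ≫ |ln x|^2 as x → 0⁺.
The indeterminate product → 0, so the limit = -5.

Final answer: -5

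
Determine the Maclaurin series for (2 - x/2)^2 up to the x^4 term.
x^2/4 - 2·x + 4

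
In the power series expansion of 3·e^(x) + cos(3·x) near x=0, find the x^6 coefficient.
Expand to order 6: 3·e^(x) + cos(3·x) = -121·x^6/120 + x^5/40 + 7·x^4/2 + x^3/2 - 3·x^2 + 3·x + 4 + O(x^7).
The coefficient of x^6 is -121/120.

Final answer: -121/120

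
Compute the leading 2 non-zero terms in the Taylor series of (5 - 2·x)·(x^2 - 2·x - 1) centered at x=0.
-8·x - 5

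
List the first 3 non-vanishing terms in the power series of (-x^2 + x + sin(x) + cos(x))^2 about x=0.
x^2 + 4·x + 1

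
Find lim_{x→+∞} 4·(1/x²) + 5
Evaluate the dominant behaviour as x → +∞; each term tends to a finite value or vanishes.
Limit = 5.

Final answer: 5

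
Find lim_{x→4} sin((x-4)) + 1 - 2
Direct substitution at x = 4 gives -1.

Final answer: -1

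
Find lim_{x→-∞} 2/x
Evaluate the dominant behaviour as x → -∞; each term tends to a finite value or vanishes.
Limit = 0.

Final answer: 0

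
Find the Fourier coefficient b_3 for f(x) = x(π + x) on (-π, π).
b_3 = (1/π) ∫_{-π}^{π} f(x)·sin(3x) dx.
Evaluate the integral (use parity and integration by parts as needed): b_3 = 2·π/3.

Final answer: 2·π/3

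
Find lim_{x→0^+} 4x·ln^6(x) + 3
The product is a 0·∞ indeterminate form at x → 0⁺.
Rewrite the product as 4·ln^6(x) / x^(-1) and apply L'Hôpital, or use the standard hierarchy x^(-1) ≫ |ln x|^6 as x → 0⁺.
The indeterminate product → 0, so the limit = 3.

Final answer: 3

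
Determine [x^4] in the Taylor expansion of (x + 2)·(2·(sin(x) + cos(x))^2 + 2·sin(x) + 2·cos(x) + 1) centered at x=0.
Expand to order 4: (x + 2)·(2·(sin(x) + cos(x))^2 + 2·sin(x) + 2·cos(x) + 1) = -17·x^4/6 - 7·x^3 + 4·x^2 + 17·x + 10 + O(x^5).
The coefficient of x^4 is -17/6.

Final answer: -17/6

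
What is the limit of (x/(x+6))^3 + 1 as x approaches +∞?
As x → +∞: x/(x+6) = 1/(1 + 6/x) → 1, and the 3rd power of a limit-1 base also → 1; with the additive constant, 1 + 1 = 2.
Limit = 2.

Final answer: 2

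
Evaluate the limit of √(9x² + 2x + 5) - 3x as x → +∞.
As x → +∞: multiply by the conjugate to get (2x+5)/(√(9x²+2x+5)+3x); the denominator ~ 6x, so the limit is 2/6 = 1/3.
Limit = 1/3.

Final answer: 1/3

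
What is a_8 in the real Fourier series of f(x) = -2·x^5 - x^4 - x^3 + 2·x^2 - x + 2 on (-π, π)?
a_8 = (1/π) ∫_{-π}^{π} f(x)·cos(8x) dx.
Evaluate the integral (use parity and integration by parts as needed): a_8 = 35/256 - π^2/8.

Final answer: 35/256 - π^2/8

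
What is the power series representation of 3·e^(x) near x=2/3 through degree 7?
3·e^(2/3) + 3·e^(2/3)·(x - 2/3) + 3·e^(2/3)·(x - 2/3)^2/2 + e^(2/3)·(x - 2/3)^3/2 + e^(2/3)·(x - 2/3)^4/8 + e^(2/3)·(x - 2/3)^5/40 + e^(2/3)·(x - 2/3)^6/240 + e^(2/3)·(x - 2/3)^7/1680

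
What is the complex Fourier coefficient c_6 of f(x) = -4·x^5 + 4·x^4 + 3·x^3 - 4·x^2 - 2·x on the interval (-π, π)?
Compute the real Fourier coefficients first: a_6 = -16/27 + 8·π^2/9, b_6 = -47·π^2/27 + 155/162 + 4·π^4/3.
Then c_6 = (a_6 − i·b_6)/2 = -8/27 + 4·π^2/9 - 2·i·π^4/3 - 155·i/324 + 47·i·π^2/54.

Final answer: -8/27 + 4·π^2/9 - 2·i·π^4/3 - 155·i/324 + 47·i·π^2/54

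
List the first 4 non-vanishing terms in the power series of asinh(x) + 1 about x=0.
3·x^5/40 - x^3/6 + x + 1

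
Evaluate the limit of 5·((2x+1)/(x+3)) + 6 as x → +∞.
Evaluate the dominant behaviour as x → +∞; each term tends to a finite value or vanishes.
Limit = 16.

Final answer: 16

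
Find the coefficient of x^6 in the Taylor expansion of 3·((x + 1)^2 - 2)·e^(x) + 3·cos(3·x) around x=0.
Expand to order 6: 3·((x + 1)^2 - 2)·e^(x) + 3·cos(3·x) = -43·x^6/15 + 29·x^5/40 + 25·x^4/2 + 11·x^3/2 - 6·x^2 + 3·x + O(x^7).
The coefficient of x^6 is -43/15.

Final answer: -43/15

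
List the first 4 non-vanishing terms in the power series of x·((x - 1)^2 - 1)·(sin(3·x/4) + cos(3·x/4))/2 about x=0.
-9·x^5/128 + 21·x^4/32 - x^3/4 - x^2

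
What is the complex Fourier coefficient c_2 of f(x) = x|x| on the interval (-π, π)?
Compute the real Fourier coefficients first: a_2 = 0, b_2 = -π.
Then c_2 = (a_2 − i·b_2)/2 = i·π/2.

Final answer: i·π/2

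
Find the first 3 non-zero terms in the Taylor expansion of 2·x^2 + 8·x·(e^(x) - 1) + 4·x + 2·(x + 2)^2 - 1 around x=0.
12·x^2 + 12·x + 7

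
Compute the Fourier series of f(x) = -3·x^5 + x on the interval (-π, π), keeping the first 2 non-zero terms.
(-718 - 6·π^4 + 120·π^2)·sin(x) + (-15·π^2 + 43/2 + 3·π^4)·sin(2·x)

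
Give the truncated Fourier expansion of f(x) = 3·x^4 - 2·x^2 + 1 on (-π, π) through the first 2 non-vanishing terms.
(152 - 24·π^2)·cos(x) - 2·π^2/3 + 1 + 3·π^4/5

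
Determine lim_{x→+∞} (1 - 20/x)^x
As x → +∞: this is the defining limit (1 - 20/x)^x → e^(-20).
Limit = e^(-20).

Final answer: e^(-20)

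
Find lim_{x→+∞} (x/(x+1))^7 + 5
As x → +∞: x/(x+1) = 1/(1 + 1/x) → 1, and the 7th power of a limit-1 base also → 1; with the additive constant, 1 + 5 = 6.
Limit = 6.

Final answer: 6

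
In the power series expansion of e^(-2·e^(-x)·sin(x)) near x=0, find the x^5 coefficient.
Expand to order 5: e^(-2·e^(-x)·sin(x)) = -143·x^5/15 + 8·x^4 - 6·x^3 + 4·x^2 - 2·x + 1 + O(x^6).
The coefficient of x^5 is -143/15.

Final answer: -143/15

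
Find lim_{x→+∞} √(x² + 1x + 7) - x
This is an ∞ − ∞ indeterminate form.
Multiply and divide by the conjugate √(x²+1x + 7) + x; the x² terms cancel, leaving (1x + 7)/(√(x²+1x + 7)+x) → 1/2.
Limit = 1/2.

Final answer: 1/2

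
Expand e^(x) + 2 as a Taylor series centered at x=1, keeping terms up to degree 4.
2 + e + e·(x - 1) + e·(x - 1)^2/2 + e·(x - 1)^3/6 + e·(x - 1)^4/24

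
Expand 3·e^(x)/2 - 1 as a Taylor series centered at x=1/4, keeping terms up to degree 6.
-1 + 3·e^(1/4)/2 + 3·e^(1/4)·(x - 1/4)/2 + 3·e^(1/4)·(x - 1/4)^2/4 + e^(1/4)·(x - 1/4)^3/4 + e^(1/4)·(x - 1/4)^4/16 + e^(1/4)·(x - 1/4)^5/80 + e^(1/4)·(x - 1/4)^6/480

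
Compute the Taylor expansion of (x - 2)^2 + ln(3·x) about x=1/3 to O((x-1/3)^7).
25/9 - (x - 1/3)/3 - 7·(x - 1/3)^2/2 + 9·(x - 1/3)^3 - 81·(x - 1/3)^4/4 + 243·(x - 1/3)^5/5 - 243·(x - 1/3)^6/2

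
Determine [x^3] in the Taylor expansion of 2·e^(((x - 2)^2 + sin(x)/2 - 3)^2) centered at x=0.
Expand to order 3: 2·e^(((x - 2)^2 + sin(x)/2 - 3)^2) = -1969·e·x^3/6 + 155·e·x^2/2 - 14·e·x + 2·e + O(x^4).
The coefficient of x^3 is -1969·e/6.

Final answer: -1969·e/6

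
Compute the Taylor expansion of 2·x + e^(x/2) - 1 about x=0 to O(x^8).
x^7/645120 + x^6/46080 + x^5/3840 + x^4/384 + x^3/48 + x^2/8 + 5·x/2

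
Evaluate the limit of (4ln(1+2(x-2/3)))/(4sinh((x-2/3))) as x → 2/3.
Both numerator and denominator → 0 as x → 2/3; this is a 0/0 indeterminate form.
Expand each to leading order near x = 2/3: numerator ~ 8·(x - 2/3), denominator ~ 4·(x - 2/3).
The limit of the ratio is 2.

Final answer: 2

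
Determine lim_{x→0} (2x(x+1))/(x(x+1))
Both numerator and denominator → 0 as x → 0; this is a 0/0 indeterminate form.
Expand each to leading order near x = 0: numerator ~ 2·x, denominator ~ x.
The limit of the ratio is 2.

Final answer: 2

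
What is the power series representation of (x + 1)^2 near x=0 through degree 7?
x^2 + 2·x + 1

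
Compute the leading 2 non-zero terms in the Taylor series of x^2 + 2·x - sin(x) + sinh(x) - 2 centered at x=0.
2·x - 2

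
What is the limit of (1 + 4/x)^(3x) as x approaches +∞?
As x → +∞: write (1 + 4/x)^(3x) = ((1 + 4/x)^x)^3 → (e^4)^3 = e^12.
Limit = e^(12).

Final answer: e^(12)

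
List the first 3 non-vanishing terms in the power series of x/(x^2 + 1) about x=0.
x^5 - x^3 + x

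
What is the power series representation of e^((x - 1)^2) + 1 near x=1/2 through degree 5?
1 + e^(1/4) - e^(1/4)·(x - 1/2) + 3·e^(1/4)·(x - 1/2)^2/2 - 7·e^(1/4)·(x - 1/2)^3/6 + 25·e^(1/4)·(x - 1/2)^4/24 - 27·e^(1/4)·(x - 1/2)^5/40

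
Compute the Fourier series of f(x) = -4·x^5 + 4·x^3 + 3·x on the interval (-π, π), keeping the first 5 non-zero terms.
(-1002 - 8·π^4 + 168·π^2)·sin(x) + (-24·π^2 + 33 + 4·π^4)·sin(2·x) + (-8·π^4/3 - 302/81 + 232·π^2/27)·sin(3·x) + (-9·π^2/2 + 3/16 + 2·π^4)·sin(4·x) + (-8·π^4/5 + 318/625 + 72·π^2/25)·sin(5·x)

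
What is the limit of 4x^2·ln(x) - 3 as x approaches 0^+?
The product is a 0·∞ indeterminate form at x → 0⁺.
Rewrite the product as 4·ln(x) / x^(-2) and apply L'Hôpital, or use the standard hierarchy x^(-2) ≫ |ln x| as x → 0⁺.
The indeterminate product → 0, so the limit = -3.

Final answer: -3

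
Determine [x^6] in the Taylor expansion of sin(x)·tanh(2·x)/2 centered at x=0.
Expand to order 6: sin(x)·tanh(2·x)/2 = 851·x^6/360 - 3·x^4/2 + x^2 + O(x^7).
The coefficient of x^6 is 851/360.

Final answer: 851/360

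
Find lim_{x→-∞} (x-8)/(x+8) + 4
Evaluate the dominant behaviour as x → -∞; each term tends to a finite value or vanishes.
Limit = 5.

Final answer: 5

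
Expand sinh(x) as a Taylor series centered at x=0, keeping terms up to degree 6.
x^5/120 + x^3/6 + x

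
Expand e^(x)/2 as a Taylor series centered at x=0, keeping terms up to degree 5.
x^5/240 + x^4/48 + x^3/12 + x^2/4 + x/2 + 1/2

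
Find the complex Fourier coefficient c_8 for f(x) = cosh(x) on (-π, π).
Compute the real Fourier coefficients first: a_8 = 2·sinh(π)/(65·π), b_8 = 0.
Then c_8 = (a_8 − i·b_8)/2 = sinh(π)/(65·π).

Final answer: sinh(π)/(65·π)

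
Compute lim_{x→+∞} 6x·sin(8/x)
As x → +∞: let u = 8/x → 0⁺; then 6·x·sin(8/x) = 6·8·sin(u)/u → 6·8·1 = 48.
Limit = 48.

Final answer: 48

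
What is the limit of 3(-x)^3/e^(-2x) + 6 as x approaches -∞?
The quotient is an ∞/∞ indeterminate form as x → -∞.
Compare growth rates of the dominant terms (exponentials ≫ polynomials ≫ logarithms), or apply L'Hôpital's rule; the quotient → 0.
Adding the constant: 0 + 6 = 6. Limit = 6.

Final answer: 6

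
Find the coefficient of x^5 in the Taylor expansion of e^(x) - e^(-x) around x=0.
Expand to order 5: e^(x) - e^(-x) = x^5/60 + x^3/3 + 2·x + O(x^6).
The coefficient of x^5 is 1/60.

Final answer: 1/60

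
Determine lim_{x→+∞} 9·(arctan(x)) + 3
Evaluate the dominant behaviour as x → +∞; each term tends to a finite value or vanishes.
Limit = 3 + 9·π/2.

Final answer: 3 + 9·π/2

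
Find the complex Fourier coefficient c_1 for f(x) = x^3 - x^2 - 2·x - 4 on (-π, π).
Compute the real Fourier coefficients first: a_1 = 4, b_1 = -16 + 2·π^2.
Then c_1 = (a_1 − i·b_1)/2 = 2 - i·π^2 + 8·i.

Final answer: 2 - i·π^2 + 8·i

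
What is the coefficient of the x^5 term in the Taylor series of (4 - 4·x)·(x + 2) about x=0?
Expand to order 5: (4 - 4·x)·(x + 2) = -4·x^2 - 4·x + 8 + O(x^6).
The coefficient of x^5 is 0.

Final answer: 0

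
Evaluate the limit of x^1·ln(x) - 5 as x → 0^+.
The product is a 0·∞ indeterminate form at x → 0⁺.
Rewrite the product as ln(x) / x^(-1) and apply L'Hôpital, or use the standard hierarchy x^(-1) ≫ |ln x| as x → 0⁺.
The indeterminate product → 0, so the limit = -5.

Final answer: -5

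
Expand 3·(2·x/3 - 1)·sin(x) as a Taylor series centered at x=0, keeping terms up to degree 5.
-x^5/40 - x^4/3 + x^3/2 + 2·x^2 - 3·x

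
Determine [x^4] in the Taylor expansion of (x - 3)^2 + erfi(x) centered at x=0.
Expand to order 4: (x - 3)^2 + erfi(x) = 2·x^3/(3·√(π)) + x^2 + x·(-6 + 2/√(π)) + 9 + O(x^5).
The coefficient of x^4 is 0.

Final answer: 0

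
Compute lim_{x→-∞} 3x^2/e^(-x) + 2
The quotient is an ∞/∞ indeterminate form as x → -∞.
Compare growth rates of the dominant terms (exponentials ≫ polynomials ≫ logarithms), or apply L'Hôpital's rule; the quotient → 0.
Adding the constant: 0 + 2 = 2. Limit = 2.

Final answer: 2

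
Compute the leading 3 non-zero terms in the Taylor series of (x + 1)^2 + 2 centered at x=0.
x^2 + 2·x + 3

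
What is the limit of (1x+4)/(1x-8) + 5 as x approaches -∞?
Evaluate the dominant behaviour as x → -∞; each term tends to a finite value or vanishes.
Limit = 6.

Final answer: 6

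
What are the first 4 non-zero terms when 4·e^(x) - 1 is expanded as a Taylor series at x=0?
2·x^3/3 + 2·x^2 + 4·x + 3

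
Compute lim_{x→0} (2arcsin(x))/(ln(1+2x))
Both numerator and denominator → 0 as x → 0; this is a 0/0 indeterminate form.
Expand each to leading order near x = 0: numerator ~ 2·x, denominator ~ 2·x.
The limit of the ratio is 1.

Final answer: 1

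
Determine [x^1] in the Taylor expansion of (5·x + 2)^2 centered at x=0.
Expand to order 1: (5·x + 2)^2 = 20·x + 4 + O(x^2).
The coefficient of x^1 is 20.

Final answer: 20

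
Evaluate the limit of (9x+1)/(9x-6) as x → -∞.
Evaluate the dominant behaviour as x → -∞; each term tends to a finite value or vanishes.
Limit = 1.

Final answer: 1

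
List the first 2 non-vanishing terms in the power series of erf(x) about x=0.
-2·x^3/(3·√(π)) + 2·x/√(π)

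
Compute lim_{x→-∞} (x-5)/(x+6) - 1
Evaluate the dominant behaviour as x → -∞; each term tends to a finite value or vanishes.
Limit = 0.

Final answer: 0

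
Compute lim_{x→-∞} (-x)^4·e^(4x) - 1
The product is a 0·∞ indeterminate form at x → -∞.
Rewrite the product as (-x)^4 / e^(-4x) (an ∞/∞ form) and apply L'Hôpital, or use the standard hierarchy e^(4|x|) ≫ |(-x)^4| as x → -∞.
The indeterminate product → 0, so the limit = -1.

Final answer: -1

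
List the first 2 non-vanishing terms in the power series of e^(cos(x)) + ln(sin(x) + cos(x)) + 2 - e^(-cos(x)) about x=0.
x - e^(-1) + 2 + e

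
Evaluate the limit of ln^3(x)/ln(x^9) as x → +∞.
This is an ∞/∞ indeterminate form as x → +∞.
Write ln(x^9) = 9·ln(x), reducing the quotient to ln^2(x)/9 → ∞.
Limit = ∞.

Final answer: ∞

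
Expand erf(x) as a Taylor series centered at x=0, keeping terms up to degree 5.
x^5/(5·√(π)) - 2·x^3/(3·√(π)) + 2·x/√(π)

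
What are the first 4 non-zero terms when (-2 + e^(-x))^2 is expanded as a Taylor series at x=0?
x^4/2 - 2·x^3/3 + 2·x + 1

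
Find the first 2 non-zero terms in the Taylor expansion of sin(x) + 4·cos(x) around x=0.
x + 4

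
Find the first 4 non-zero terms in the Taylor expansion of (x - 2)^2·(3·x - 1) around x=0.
3·x^3 - 13·x^2 + 16·x - 4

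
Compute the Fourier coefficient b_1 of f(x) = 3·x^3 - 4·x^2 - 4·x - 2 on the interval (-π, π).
b_1 = (1/π) ∫_{-π}^{π} f(x)·sin(1x) dx.
Evaluate the integral (use parity and integration by parts as needed): b_1 = -44 + 6·π^2.

Final answer: -44 + 6·π^2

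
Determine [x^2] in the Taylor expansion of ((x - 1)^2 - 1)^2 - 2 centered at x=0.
Expand to order 2: ((x - 1)^2 - 1)^2 - 2 = 4·x^2 - 2 + O(x^3).
The coefficient of x^2 is 4.

Final answer: 4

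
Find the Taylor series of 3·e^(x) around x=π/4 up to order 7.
3·e^(π/4) + 3·e^(π/4)·(x - π/4) + 3·e^(π/4)·(x - π/4)^2/2 + e^(π/4)·(x - π/4)^3/2 + e^(π/4)·(x - π/4)^4/8 + e^(π/4)·(x - π/4)^5/40 + e^(π/4)·(x - π/4)^6/240 + e^(π/4)·(x - π/4)^7/1680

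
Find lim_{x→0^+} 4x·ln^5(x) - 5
The product is a 0·∞ indeterminate form at x → 0⁺.
Rewrite the product as 4·ln^5(x) / x^(-1) and apply L'Hôpital, or use the standard hierarchy x^(-1) ≫ |ln x|^5 as x → 0⁺.
The indeterminate product → 0, so the limit = -5.

Final answer: -5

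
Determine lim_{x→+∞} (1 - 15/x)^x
As x → +∞: this is the defining limit (1 - 15/x)^x → e^(-15).
Limit = e^(-15).

Final answer: e^(-15)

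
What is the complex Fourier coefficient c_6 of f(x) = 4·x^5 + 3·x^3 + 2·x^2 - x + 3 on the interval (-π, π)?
Compute the real Fourier coefficients first: a_6 = 2/9, b_6 = -4·π^4/3 - 7·π^2/27 + 61/162.
Then c_6 = (a_6 − i·b_6)/2 = 1/9 - 61·i/324 + 7·i·π^2/54 + 2·i·π^4/3.

Final answer: 1/9 - 61·i/324 + 7·i·π^2/54 + 2·i·π^4/3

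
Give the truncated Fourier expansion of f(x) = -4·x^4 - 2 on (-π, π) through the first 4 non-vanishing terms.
(-192 + 32·π^2)·cos(x) + (12 - 8·π^2)·cos(2·x) + (-64/27 + 32·π^2/9)·cos(3·x) - 4·π^4/5 - 2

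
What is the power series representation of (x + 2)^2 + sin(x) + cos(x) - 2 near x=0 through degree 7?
-x^7/5040 - x^6/720 + x^5/120 + x^4/24 - x^3/6 + x^2/2 + 5·x + 3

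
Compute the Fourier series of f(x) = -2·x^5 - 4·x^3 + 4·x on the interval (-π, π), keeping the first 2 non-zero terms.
(-424 - 4·π^4 + 72·π^2)·sin(x) + (-6·π^2 + 5 + 2·π^4)·sin(2·x)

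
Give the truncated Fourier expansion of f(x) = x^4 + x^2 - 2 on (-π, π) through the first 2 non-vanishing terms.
(44 - 8·π^2)·cos(x) - 2 + π^2/3 + π^4/5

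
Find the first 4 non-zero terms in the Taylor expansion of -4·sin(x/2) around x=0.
x^7/161280 - x^5/960 + x^3/12 - 2·x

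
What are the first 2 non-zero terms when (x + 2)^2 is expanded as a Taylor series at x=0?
4·x + 4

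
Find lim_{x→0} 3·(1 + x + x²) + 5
Direct substitution at x = 0 gives 8.

Final answer: 8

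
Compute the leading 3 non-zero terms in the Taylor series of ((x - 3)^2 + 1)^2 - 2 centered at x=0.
56·x^2 - 120·x + 98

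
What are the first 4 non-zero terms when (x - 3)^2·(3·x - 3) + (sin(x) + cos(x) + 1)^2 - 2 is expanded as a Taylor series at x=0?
4·x^3/3 - 22·x^2 + 49·x - 25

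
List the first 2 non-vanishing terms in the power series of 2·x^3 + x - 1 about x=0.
x - 1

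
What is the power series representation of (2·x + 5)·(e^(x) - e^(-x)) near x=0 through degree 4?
2·x^4/3 + 5·x^3/3 + 4·x^2 + 10·x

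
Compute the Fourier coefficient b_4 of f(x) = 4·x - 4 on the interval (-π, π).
b_4 = (1/π) ∫_{-π}^{π} f(x)·sin(4x) dx.
Evaluate the integral (use parity and integration by parts as needed): b_4 = -2.

Final answer: -2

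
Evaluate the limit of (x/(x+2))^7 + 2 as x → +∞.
As x → +∞: x/(x+2) = 1/(1 + 2/x) → 1, and the 7th power of a limit-1 base also → 1; with the additive constant, 1 + 2 = 3.
Limit = 3.

Final answer: 3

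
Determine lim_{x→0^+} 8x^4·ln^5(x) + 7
The product is a 0·∞ indeterminate form at x → 0⁺.
Rewrite the product as 8·ln^5(x) / x^(-4) and apply L'Hôpital, or use the standard hierarchy x^(-4) ≫ |ln x|^5 as x → 0⁺.
The indeterminate product → 0, so the limit = 7.

Final answer: 7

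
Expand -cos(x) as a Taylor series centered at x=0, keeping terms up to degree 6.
x^6/720 - x^4/24 + x^2/2 - 1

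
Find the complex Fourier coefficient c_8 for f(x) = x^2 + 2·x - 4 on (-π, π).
Compute the real Fourier coefficients first: a_8 = 1/16, b_8 = -1/2.
Then c_8 = (a_8 − i·b_8)/2 = 1/32 + i/4.

Final answer: 1/32 + i/4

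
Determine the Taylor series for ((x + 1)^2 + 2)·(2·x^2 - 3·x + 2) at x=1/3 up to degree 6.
374/81 - 82·(x - 1/3)/27 + 13·(x - 1/3)^2/3 + 11·(x - 1/3)^3/3 + 2·(x - 1/3)^4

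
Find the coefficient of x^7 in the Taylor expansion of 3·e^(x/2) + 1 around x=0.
Expand to order 7: 3·e^(x/2) + 1 = x^7/215040 + x^6/15360 + x^5/1280 + x^4/128 + x^3/16 + 3·x^2/8 + 3·x/2 + 4 + O(x^8).
The coefficient of x^7 is 1/215040.

Final answer: 1/215040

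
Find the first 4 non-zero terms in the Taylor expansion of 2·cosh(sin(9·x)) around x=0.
-177147·x^6/40 - 6561·x^4/4 + 81·x^2 + 2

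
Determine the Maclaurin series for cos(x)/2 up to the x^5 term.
x^4/48 - x^2/4 + 1/2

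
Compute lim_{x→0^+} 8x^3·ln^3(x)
This is a 0·∞ indeterminate form at x → 0⁺.
Rewrite the product as 8·ln^3(x) / x^(-3) and apply L'Hôpital, or use the standard hierarchy x^(-3) ≫ |ln x|^3 as x → 0⁺.
The indeterminate product → 0, so the limit = 0.

Final answer: 0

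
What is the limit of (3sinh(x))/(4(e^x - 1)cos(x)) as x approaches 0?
Both numerator and denominator → 0 as x → 0; this is a 0/0 indeterminate form.
Expand each to leading order near x = 0: numerator ~ 3·x, denominator ~ 4·x.
The limit of the ratio is 3/4.

Final answer: 3/4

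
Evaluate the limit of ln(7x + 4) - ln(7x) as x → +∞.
This is an ∞ − ∞ indeterminate form.
Combine the logarithms: ln(7x+4) − ln(7x) = ln((7x+4)/(7x)) = ln(1 + 4/(7x)) → ln(1) = 0.
Limit = 0.

Final answer: 0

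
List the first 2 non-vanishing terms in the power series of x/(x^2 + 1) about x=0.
-x^3 + x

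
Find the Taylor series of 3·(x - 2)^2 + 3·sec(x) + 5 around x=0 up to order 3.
9·x^2/2 - 12·x + 20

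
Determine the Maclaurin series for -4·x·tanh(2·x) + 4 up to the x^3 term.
4 - 8·x^2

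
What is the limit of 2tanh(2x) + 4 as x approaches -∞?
Evaluate the dominant behaviour as x → -∞; each term tends to a finite value or vanishes.
Limit = 2.

Final answer: 2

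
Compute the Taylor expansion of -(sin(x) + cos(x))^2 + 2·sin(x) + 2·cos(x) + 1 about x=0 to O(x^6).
-x^5/4 + x^4/12 + x^3 - x^2 + 2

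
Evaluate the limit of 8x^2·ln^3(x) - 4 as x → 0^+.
The product is a 0·∞ indeterminate form at x → 0⁺.
Rewrite the product as 8·ln^3(x) / x^(-2) and apply L'Hôpital, or use the standard hierarchy x^(-2) ≫ |ln x|^3 as x → 0⁺.
The indeterminate product → 0, so the limit = -4.

Final answer: -4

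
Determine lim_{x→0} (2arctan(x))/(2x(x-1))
Both numerator and denominator → 0 as x → 0; this is a 0/0 indeterminate form.
Expand each to leading order near x = 0: numerator ~ 2·x, denominator ~ -2·x.
The limit of the ratio is -1.

Final answer: -1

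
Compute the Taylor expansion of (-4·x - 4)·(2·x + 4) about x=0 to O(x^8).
-8·x^2 - 24·x - 16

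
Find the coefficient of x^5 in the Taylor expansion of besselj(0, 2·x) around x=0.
Expand to order 5: besselj(0, 2·x) = x^4/4 - x^2 + 1 + O(x^6).
The coefficient of x^5 is 0.

Final answer: 0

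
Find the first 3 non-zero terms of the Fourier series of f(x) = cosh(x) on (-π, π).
-cos(x)·sinh(π)/π + 2·cos(2·x)·sinh(π)/(5·π) + sinh(π)/π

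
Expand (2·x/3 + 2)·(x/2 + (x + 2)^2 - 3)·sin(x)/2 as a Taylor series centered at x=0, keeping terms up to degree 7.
13·x^7/630 - 11·x^6/720 - 49·x^5/120 - 17·x^4/36 + 7·x^3/3 + 29·x^2/6 + x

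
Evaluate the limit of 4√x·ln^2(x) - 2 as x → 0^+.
The product is a 0·∞ indeterminate form at x → 0⁺.
Rewrite the product as 4·ln^2(x) / x^(-1/2) and apply L'Hôpital, or use the standard hierarchy x^(-1/2) ≫ |ln x|^2 as x → 0⁺.
The indeterminate product → 0, so the limit = -2.

Final answer: -2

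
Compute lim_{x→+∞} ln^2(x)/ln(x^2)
This is an ∞/∞ indeterminate form as x → +∞.
Write ln(x^2) = 2·ln(x), reducing the quotient to ln(x)/2 → ∞.
Limit = ∞.

Final answer: ∞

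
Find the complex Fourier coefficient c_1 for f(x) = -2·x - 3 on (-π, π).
Compute the real Fourier coefficients first: a_1 = 0, b_1 = -4.
Then c_1 = (a_1 − i·b_1)/2 = 2·i.

Final answer: 2·i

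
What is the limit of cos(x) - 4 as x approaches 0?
Direct substitution at x = 0 gives -3.

Final answer: -3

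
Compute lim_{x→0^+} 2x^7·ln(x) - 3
The product is a 0·∞ indeterminate form at x → 0⁺.
Rewrite the product as 2·ln(x) / x^(-7) and apply L'Hôpital, or use the standard hierarchy x^(-7) ≫ |ln x| as x → 0⁺.
The indeterminate product → 0, so the limit = -3.

Final answer: -3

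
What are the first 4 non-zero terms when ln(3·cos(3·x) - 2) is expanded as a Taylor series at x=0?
-14672583·x^8/2240 - 27459·x^6/40 - 81·x^4 - 27·x^2/2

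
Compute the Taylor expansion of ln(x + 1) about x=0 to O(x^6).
x^5/5 - x^4/4 + x^3/3 - x^2/2 + x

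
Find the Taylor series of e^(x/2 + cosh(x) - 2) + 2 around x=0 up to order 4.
89·x^4·e^(-1)/384 + 13·x^3·e^(-1)/48 + 5·x^2·e^(-1)/8 + x·e^(-1)/2 + e^(-1) + 2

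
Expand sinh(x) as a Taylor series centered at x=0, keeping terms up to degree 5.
x^5/120 + x^3/6 + x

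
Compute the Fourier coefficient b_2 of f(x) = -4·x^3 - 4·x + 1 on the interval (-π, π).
b_2 = (1/π) ∫_{-π}^{π} f(x)·sin(2x) dx.
Evaluate the integral (use parity and integration by parts as needed): b_2 = -2 + 4·π^2.

Final answer: -2 + 4·π^2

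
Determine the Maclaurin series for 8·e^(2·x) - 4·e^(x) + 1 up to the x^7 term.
17·x^7/84 + 127·x^6/180 + 21·x^5/10 + 31·x^4/6 + 10·x^3 + 14·x^2 + 12·x + 5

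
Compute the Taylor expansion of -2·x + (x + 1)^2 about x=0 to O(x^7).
x^2 + 1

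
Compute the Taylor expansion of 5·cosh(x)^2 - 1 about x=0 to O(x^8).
2·x^6/9 + 5·x^4/3 + 5·x^2 + 4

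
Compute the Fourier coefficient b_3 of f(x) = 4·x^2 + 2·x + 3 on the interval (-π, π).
b_3 = (1/π) ∫_{-π}^{π} f(x)·sin(3x) dx.
Evaluate the integral (use parity and integration by parts as needed): b_3 = 4/3.

Final answer: 4/3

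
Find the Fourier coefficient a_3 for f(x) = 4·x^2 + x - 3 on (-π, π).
a_3 = (1/π) ∫_{-π}^{π} f(x)·cos(3x) dx.
Evaluate the integral (use parity and integration by parts as needed): a_3 = -16/9.

Final answer: -16/9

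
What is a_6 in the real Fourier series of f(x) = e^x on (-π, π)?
a_6 = (1/π) ∫_{-π}^{π} f(x)·cos(6x) dx.
Evaluate the integral (use parity and integration by parts as needed): a_6 = (-1 + e^(2·π))·e^(-π)/(37·π).

Final answer: (-1 + e^(2·π))·e^(-π)/(37·π)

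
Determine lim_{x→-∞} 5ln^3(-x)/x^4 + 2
The quotient is an ∞/∞ indeterminate form as x → -∞.
Compare growth rates of the dominant terms (exponentials ≫ polynomials ≫ logarithms), or apply L'Hôpital's rule; the quotient → 0.
Adding the constant: 0 + 2 = 2. Limit = 2.

Final answer: 2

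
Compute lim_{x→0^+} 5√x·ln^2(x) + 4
The product is a 0·∞ indeterminate form at x → 0⁺.
Rewrite the product as 5·ln^2(x) / x^(-1/2) and apply L'Hôpital, or use the standard hierarchy x^(-1/2) ≫ |ln x|^2 as x → 0⁺.
The indeterminate product → 0, so the limit = 4.

Final answer: 4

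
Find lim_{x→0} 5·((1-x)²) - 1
Direct substitution at x = 0 gives 4.

Final answer: 4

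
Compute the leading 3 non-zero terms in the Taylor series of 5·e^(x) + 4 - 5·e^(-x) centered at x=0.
5·x^3/3 + 10·x + 4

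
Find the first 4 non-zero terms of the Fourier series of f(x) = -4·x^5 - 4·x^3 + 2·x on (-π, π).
(-908 - 8·π^4 + 152·π^2)·sin(x) + (-16·π^2 + 22 + 4·π^4)·sin(2·x) + (-8·π^4/3 - 68/81 + 88·π^2/27)·sin(3·x) + (-π^2/2 - 13/16 + 2·π^4)·sin(4·x)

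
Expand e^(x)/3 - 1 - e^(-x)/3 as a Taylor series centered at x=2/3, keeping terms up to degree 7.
(-3·e^(2/3) - 1 + e^(4/3))·e^(-2/3)/3 + (1 + e^(4/3))·e^(-2/3)·(x - 2/3)/3 + (-1 + e^(4/3))·e^(-2/3)·(x - 2/3)^2/6 + (1 + e^(4/3))·e^(-2/3)·(x - 2/3)^3/18 + (-1 + e^(4/3))·e^(-2/3)·(x - 2/3)^4/72 + (1 + e^(4/3))·e^(-2/3)·(x - 2/3)^5/360 + (-1 + e^(4/3))·e^(-2/3)·(x - 2/3)^6/2160 + (1 + e^(4/3))·e^(-2/3)·(x - 2/3)^7/15120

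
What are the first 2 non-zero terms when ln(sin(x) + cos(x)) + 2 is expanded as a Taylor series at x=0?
x + 2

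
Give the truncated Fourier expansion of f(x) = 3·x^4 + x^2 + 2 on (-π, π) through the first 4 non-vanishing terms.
(140 - 24·π^2)·cos(x) + (-8 + 6·π^2)·cos(2·x) + (4/3 - 8·π^2/3)·cos(3·x) + 2 + π^2/3 + 3·π^4/5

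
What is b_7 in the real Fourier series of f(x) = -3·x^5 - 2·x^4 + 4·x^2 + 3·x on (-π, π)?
b_7 = (1/π) ∫_{-π}^{π} f(x)·sin(7x) dx.
Evaluate the integral (use parity and integration by parts as needed): b_7 = -6·π^4/7 + 13686/16807 + 120·π^2/343.

Final answer: -6·π^4/7 + 13686/16807 + 120·π^2/343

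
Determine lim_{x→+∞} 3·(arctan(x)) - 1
Evaluate the dominant behaviour as x → +∞; each term tends to a finite value or vanishes.
Limit = -1 + 3·π/2.

Final answer: -1 + 3·π/2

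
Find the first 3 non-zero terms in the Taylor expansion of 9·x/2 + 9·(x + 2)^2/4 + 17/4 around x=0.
9·x^2/4 + 27·x/2 + 53/4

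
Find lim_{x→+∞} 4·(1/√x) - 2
Evaluate the dominant behaviour as x → +∞; each term tends to a finite value or vanishes.
Limit = -2.

Final answer: -2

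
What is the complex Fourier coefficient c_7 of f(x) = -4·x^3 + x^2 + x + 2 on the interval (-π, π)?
Compute the real Fourier coefficients first: a_7 = -4/49, b_7 = 146/343 - 8·π^2/7.
Then c_7 = (a_7 − i·b_7)/2 = -2/49 - 73·i/343 + 4·i·π^2/7.

Final answer: -2/49 - 73·i/343 + 4·i·π^2/7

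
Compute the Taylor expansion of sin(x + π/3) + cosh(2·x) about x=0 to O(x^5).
x^4·(√(3)/48 + 2/3) - x^3/12 + x^2·(2 - √(3)/4) + x/2 + √(3)/2 + 1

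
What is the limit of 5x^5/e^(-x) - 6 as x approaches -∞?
The quotient is an ∞/∞ indeterminate form as x → -∞.
Compare growth rates of the dominant terms (exponentials ≫ polynomials ≫ logarithms), or apply L'Hôpital's rule; the quotient → 0.
Adding the constant: 0 - 6 = -6. Limit = -6.

Final answer: -6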